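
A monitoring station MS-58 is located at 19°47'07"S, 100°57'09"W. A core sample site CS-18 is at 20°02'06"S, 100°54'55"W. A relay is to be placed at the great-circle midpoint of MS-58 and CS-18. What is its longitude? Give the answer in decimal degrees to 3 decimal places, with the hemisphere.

100.934°W

MS-58: φ = -19.78528°, λ = -100.95250°
CS-18: φ = -20.03500°, λ = -100.91528°
Bx = cos φ₂ cos Δλ = 0.939483,  By = cos φ₂ sin Δλ = 0.000610
φₘ = atan2(sin φ₁ + sin φ₂, √((cos φ₁ + Bx)² + By²)) = -19.91014°
λₘ = λ₁ + atan2(By, cos φ₁ + Bx) = -100.93390°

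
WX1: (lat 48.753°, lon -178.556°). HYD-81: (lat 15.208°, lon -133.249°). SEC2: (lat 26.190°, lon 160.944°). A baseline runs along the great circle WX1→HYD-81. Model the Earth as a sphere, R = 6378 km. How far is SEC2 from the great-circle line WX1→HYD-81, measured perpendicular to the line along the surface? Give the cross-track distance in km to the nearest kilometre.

2939 km

δ₁₃ = central angle WX1→SEC2 = 0.482167 rad  (haversine)
θ₁₃ = bearing WX1→SEC2 = 222.665°,  θ₁₂ = bearing WX1→HYD-81 = 116.185°
dₓₜ = R·arcsin(sin δ₁₃ · sin(θ₁₃ − θ₁₂)) = 6378·arcsin(0.46370·sin(106.480°)) = 2938.888 km
|dₓₜ| = 2938.888 km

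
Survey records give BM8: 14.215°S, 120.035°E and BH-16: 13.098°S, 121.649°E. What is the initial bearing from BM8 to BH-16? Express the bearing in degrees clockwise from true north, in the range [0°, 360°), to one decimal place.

54.7°

Δλ = 1.6140°
y = sin Δλ · cos φ₂ = 0.027433
x = cos φ₁ sin φ₂ − sin φ₁ cos φ₂ cos Δλ = 0.019399
θ = atan2(y, x) = 54.7341° → 54.7341° (mod 360°)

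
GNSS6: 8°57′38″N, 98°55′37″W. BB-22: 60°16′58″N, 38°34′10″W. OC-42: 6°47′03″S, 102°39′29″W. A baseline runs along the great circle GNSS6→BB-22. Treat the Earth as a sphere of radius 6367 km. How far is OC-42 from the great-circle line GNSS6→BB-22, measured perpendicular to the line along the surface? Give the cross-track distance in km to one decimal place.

439.0 km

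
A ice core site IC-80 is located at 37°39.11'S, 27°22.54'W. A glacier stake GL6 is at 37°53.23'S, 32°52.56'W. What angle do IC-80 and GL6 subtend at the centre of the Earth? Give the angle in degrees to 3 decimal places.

IC-80: φ = -37.65183°, λ = -27.37567°
GL6: φ = -37.88717°, λ = -32.87600°
Δφ = -0.2353°,  Δλ = -5.5003°
a = sin²(Δφ/2) + cos φ₁ cos φ₂ sin²(Δλ/2) = 0.001443
c = 2·arcsin(√a) = 0.075985 rad = 4.3536°

4.354°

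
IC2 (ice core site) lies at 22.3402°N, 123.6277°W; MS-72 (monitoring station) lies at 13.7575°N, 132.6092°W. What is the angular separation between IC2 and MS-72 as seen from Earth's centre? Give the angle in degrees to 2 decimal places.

12.10°

Δφ = -8.5827°,  Δλ = -8.9815°
a = sin²(Δφ/2) + cos φ₁ cos φ₂ sin²(Δλ/2) = 0.011107
c = 2·arcsin(√a) = 0.211172 rad = 12.0993°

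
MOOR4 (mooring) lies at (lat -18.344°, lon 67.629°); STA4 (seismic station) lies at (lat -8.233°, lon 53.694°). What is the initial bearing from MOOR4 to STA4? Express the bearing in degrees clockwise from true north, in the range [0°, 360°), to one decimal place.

304.9°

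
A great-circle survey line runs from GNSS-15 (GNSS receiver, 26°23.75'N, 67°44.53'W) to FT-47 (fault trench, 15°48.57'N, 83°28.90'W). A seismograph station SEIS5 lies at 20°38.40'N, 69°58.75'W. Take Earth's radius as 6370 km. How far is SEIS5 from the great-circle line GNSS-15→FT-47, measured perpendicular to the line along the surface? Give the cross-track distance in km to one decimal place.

GNSS-15: φ = +26.39583°, λ = -67.74217°
FT-47: φ = +15.80950°, λ = -83.48167°
SEIS5: φ = +20.64000°, λ = -69.97917°
δ₁₃ = central angle GNSS-15→SEIS5 = 0.106639 rad  (haversine)
θ₁₃ = bearing GNSS-15→SEIS5 = 200.071°,  θ₁₂ = bearing GNSS-15→FT-47 = 237.282°
dₓₜ = R·arcsin(sin δ₁₃ · sin(θ₁₃ − θ₁₂)) = 6370·arcsin(0.10644·sin(-37.211°)) = -410.302 km
|dₓₜ| = 410.302 km

410.3 km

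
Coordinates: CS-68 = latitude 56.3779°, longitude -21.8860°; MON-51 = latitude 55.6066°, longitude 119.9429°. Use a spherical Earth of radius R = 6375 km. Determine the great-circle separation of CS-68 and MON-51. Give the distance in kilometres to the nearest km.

7101 km

Δφ = -0.7713°,  Δλ = 141.8289°
a = sin²(Δφ/2) + cos φ₁ cos φ₂ sin²(Δλ/2) = 0.279381
c = 2·arcsin(√a) = 1.113819 rad = 63.8172°
d = R·c = 6375 × 1.113819 = 7100.6 km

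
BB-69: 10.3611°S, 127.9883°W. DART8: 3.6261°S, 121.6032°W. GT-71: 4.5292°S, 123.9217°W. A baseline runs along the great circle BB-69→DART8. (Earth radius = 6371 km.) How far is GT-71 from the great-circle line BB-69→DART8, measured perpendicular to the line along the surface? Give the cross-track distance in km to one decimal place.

δ₁₃ = central angle BB-69→GT-71 = 0.123729 rad  (haversine)
θ₁₃ = bearing BB-69→GT-71 = 34.948°,  θ₁₂ = bearing BB-69→DART8 = 43.695°
dₓₜ = R·arcsin(sin δ₁₃ · sin(θ₁₃ − θ₁₂)) = 6371·arcsin(0.12341·sin(-8.747°)) = -119.575 km
|dₓₜ| = 119.575 km

119.6 km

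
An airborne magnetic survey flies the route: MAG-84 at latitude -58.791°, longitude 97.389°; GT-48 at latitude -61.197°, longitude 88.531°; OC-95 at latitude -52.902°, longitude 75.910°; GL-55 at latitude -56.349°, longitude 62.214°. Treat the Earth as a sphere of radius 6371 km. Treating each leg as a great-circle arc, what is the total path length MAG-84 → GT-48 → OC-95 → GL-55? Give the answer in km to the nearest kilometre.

MAG-84→GT-48: c = 0.087882 rad, d = 559.90 km
GT-48→OC-95: c = 0.187270 rad, d = 1193.09 km
OC-95→GL-55: c = 0.150562 rad, d = 959.23 km
Total = 559.90 + 1193.09 + 959.23 = 2712.22 km

2712 km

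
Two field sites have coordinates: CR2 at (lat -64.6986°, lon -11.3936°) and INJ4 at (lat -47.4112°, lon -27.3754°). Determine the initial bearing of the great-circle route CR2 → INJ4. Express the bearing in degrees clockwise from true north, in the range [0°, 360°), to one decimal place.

325.7°

Δλ = -15.9818°
y = sin Δλ · cos φ₂ = -0.186326
x = cos φ₁ sin φ₂ − sin φ₁ cos φ₂ cos Δλ = 0.273518
θ = atan2(y, x) = -34.2635° → 325.7365° (mod 360°)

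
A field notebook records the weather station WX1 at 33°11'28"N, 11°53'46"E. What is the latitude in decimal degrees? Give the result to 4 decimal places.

33.1911°N

33° + 11′/60 + 28″/3600 = 33 + 0.18333 + 0.00778 = 33.1911°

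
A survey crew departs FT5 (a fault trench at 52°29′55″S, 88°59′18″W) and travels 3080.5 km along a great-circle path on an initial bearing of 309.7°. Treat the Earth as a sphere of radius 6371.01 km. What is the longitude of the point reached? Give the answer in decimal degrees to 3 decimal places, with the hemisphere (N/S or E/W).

113.775°W

FT5: φ = -52.49861°, λ = -88.98833°
δ = d/R = 3080.5/6371.01 = 0.483518 rad
φ₂ = arcsin(sin φ₁ cos δ + cos φ₁ sin δ cos θ)
   = arcsin(-0.79334·0.88536 + 0.60878·0.46490·0.63877) = -31.44029°
λ₂ = λ₁ + atan2(sin θ sin δ cos φ₁, cos δ − sin φ₁ sin φ₂) = -113.77514°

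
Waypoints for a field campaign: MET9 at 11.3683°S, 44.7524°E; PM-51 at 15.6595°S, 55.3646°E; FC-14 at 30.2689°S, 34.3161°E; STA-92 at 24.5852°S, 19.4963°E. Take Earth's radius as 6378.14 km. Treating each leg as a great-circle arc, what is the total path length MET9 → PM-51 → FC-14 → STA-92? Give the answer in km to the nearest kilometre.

5530 km

MET9→PM-51: c = 0.194984 rad, d = 1243.64 km
PM-51→FC-14: c = 0.422224 rad, d = 2693.00 km
FC-14→STA-92: c = 0.249814 rad, d = 1593.35 km
Total = 1243.64 + 2693.00 + 1593.35 = 5529.99 km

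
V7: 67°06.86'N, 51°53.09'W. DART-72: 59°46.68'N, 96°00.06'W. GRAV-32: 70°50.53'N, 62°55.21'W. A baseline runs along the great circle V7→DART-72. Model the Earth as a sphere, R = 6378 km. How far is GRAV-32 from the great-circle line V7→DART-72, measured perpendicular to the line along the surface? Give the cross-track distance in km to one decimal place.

447.1 km

V7: φ = +67.11433°, λ = -51.88483°
DART-72: φ = +59.77800°, λ = -96.00100°
GRAV-32: φ = +70.84217°, λ = -62.92017°
δ₁₃ = central angle V7→GRAV-32 = 0.094647 rad  (haversine)
θ₁₃ = bearing V7→GRAV-32 = 318.342°,  θ₁₂ = bearing V7→DART-72 = 270.509°
dₓₜ = R·arcsin(sin δ₁₃ · sin(θ₁₃ − θ₁₂)) = 6378·arcsin(0.09451·sin(47.833°)) = 447.127 km
|dₓₜ| = 447.127 km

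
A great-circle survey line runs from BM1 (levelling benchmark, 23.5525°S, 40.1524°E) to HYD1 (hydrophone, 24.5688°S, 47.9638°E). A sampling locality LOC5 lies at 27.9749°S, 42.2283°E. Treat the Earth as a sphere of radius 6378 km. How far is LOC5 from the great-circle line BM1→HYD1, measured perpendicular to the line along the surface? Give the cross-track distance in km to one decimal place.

δ₁₃ = central angle BM1→LOC5 = 0.083794 rad  (haversine)
θ₁₃ = bearing BM1→LOC5 = 157.528°,  θ₁₂ = bearing BM1→HYD1 = 99.691°
dₓₜ = R·arcsin(sin δ₁₃ · sin(θ₁₃ − θ₁₂)) = 6378·arcsin(0.08370·sin(57.837°)) = 452.270 km
|dₓₜ| = 452.270 km

452.3 km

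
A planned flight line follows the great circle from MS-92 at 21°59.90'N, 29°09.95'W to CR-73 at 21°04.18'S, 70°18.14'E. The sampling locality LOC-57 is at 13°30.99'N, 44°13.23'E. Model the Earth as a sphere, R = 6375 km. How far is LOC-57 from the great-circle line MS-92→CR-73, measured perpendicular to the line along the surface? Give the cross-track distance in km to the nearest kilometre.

2453 km

MS-92: φ = +21.99833°, λ = -29.16583°
CR-73: φ = -21.06967°, λ = +70.30233°
LOC-57: φ = +13.51650°, λ = +44.22050°
δ₁₃ = central angle MS-92→LOC-57 = 1.218231 rad  (haversine)
θ₁₃ = bearing MS-92→LOC-57 = 83.110°,  θ₁₂ = bearing MS-92→CR-73 = 106.682°
dₓₜ = R·arcsin(sin δ₁₃ · sin(θ₁₃ − θ₁₂)) = 6375·arcsin(0.93849·sin(-23.572°)) = -2452.581 km
|dₓₜ| = 2452.581 km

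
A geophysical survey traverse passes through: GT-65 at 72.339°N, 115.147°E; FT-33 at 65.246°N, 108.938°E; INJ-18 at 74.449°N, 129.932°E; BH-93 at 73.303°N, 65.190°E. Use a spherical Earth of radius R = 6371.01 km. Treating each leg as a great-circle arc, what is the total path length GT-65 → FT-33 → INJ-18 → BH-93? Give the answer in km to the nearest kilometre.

4018 km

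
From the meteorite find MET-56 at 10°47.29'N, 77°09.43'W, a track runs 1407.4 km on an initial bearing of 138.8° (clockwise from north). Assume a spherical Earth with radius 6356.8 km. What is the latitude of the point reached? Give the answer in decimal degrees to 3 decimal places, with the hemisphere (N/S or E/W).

1.163°N

MET-56: φ = +10.78817°, λ = -77.15717°
δ = d/R = 1407.4/6356.8 = 0.221401 rad
φ₂ = arcsin(sin φ₁ cos δ + cos φ₁ sin δ cos θ)
   = arcsin(0.18718·0.97559 + 0.98233·0.21960·-0.75241) = 1.16331°
λ₂ = λ₁ + atan2(sin θ sin δ cos φ₁, cos δ − sin φ₁ sin φ₂) = -68.83867°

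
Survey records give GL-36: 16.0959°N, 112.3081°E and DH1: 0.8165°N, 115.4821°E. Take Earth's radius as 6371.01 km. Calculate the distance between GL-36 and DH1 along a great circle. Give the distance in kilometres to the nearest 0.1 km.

Δφ = -15.2794°,  Δλ = 3.1740°
a = sin²(Δφ/2) + cos φ₁ cos φ₂ sin²(Δλ/2) = 0.018411
c = 2·arcsin(√a) = 0.272212 rad = 15.5966°
d = R·c = 6371.01 × 0.272212 = 1734.3 km

1734.3 km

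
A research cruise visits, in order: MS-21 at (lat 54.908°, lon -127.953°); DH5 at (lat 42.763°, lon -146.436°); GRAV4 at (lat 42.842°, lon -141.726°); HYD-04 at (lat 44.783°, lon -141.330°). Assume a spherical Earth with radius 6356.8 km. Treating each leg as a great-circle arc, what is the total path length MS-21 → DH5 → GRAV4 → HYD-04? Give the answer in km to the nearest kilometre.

MS-21→DH5: c = 0.298267 rad, d = 1896.02 km
DH5→GRAV4: c = 0.060322 rad, d = 383.45 km
GRAV4→HYD-04: c = 0.034242 rad, d = 217.67 km
Total = 1896.02 + 383.45 + 217.67 = 2497.15 km

2497 km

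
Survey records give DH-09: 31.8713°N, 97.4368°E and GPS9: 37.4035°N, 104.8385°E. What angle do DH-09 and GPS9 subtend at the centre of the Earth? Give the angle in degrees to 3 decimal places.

8.222°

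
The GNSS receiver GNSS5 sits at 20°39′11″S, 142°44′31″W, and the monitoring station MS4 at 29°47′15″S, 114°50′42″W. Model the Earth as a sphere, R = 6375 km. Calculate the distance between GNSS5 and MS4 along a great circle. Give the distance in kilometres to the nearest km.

2977 km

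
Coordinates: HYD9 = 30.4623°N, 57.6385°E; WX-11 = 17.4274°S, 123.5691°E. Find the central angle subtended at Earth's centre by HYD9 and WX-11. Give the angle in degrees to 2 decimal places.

79.42°

Δφ = -47.8897°,  Δλ = 65.9306°
a = sin²(Δφ/2) + cos φ₁ cos φ₂ sin²(Δλ/2) = 0.408214
c = 2·arcsin(√a) = 1.386177 rad = 79.4221°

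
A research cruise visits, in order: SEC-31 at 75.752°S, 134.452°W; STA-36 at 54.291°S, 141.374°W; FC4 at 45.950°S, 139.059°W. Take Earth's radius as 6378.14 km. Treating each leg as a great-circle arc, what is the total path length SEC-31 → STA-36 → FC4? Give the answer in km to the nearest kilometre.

3350 km

SEC-31→STA-36: c = 0.377417 rad, d = 2407.22 km
STA-36→FC4: c = 0.147844 rad, d = 942.97 km
Total = 2407.22 + 942.97 = 3350.18 km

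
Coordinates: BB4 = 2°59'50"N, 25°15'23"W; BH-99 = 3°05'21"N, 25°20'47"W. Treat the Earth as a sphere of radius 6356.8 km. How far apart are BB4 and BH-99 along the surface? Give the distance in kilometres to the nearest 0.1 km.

BB4: φ = +2.99722°, λ = -25.25639°
BH-99: φ = +3.08917°, λ = -25.34639°
Δφ = 0.0919°,  Δλ = -0.0900°
a = sin²(Δφ/2) + cos φ₁ cos φ₂ sin²(Δλ/2) = 0.000001
c = 2·arcsin(√a) = 0.002244 rad = 0.1286°
d = R·c = 6356.8 × 0.002244 = 14.3 km

14.3 km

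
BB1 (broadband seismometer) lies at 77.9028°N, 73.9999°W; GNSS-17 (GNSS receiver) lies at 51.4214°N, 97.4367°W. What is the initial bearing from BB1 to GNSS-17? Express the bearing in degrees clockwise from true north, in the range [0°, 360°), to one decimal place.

212.1°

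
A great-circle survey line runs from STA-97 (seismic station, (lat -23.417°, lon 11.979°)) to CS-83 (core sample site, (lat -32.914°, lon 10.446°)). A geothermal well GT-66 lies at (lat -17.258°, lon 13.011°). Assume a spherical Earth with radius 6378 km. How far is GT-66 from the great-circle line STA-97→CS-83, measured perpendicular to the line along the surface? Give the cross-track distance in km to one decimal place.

16.5 km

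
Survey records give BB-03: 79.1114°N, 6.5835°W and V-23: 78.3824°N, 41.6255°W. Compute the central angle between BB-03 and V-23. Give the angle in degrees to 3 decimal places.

6.772°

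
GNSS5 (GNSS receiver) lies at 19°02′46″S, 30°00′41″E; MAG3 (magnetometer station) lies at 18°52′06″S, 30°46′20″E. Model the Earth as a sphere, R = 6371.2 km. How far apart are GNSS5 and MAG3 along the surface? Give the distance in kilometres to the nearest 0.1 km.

82.4 km

GNSS5: φ = -19.04611°, λ = +30.01139°
MAG3: φ = -18.86833°, λ = +30.77222°
Δφ = 0.1778°,  Δλ = 0.7608°
a = sin²(Δφ/2) + cos φ₁ cos φ₂ sin²(Δλ/2) = 0.000042
c = 2·arcsin(√a) = 0.012936 rad = 0.7412°
d = R·c = 6371.2 × 0.012936 = 82.4 km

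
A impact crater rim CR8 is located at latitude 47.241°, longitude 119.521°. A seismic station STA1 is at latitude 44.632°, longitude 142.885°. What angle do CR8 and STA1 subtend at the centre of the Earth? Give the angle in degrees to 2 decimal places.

Δφ = -2.6090°,  Δλ = 23.3640°
a = sin²(Δφ/2) + cos φ₁ cos φ₂ sin²(Δλ/2) = 0.020326
c = 2·arcsin(√a) = 0.286114 rad = 16.3931°

16.39°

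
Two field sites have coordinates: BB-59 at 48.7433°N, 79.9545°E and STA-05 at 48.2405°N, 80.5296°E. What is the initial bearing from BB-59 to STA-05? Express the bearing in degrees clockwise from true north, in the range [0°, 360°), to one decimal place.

142.6°

Δλ = 0.5751°
y = sin Δλ · cos φ₂ = 0.006685
x = cos φ₁ sin φ₂ − sin φ₁ cos φ₂ cos Δλ = -0.008750
θ = atan2(y, x) = 142.6214° → 142.6214° (mod 360°)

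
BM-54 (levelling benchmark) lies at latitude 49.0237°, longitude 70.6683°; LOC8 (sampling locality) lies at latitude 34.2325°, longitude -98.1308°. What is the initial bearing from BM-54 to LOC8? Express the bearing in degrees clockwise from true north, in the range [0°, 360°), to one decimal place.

350.7°

Δλ = -168.7991°
y = sin Δλ · cos φ₂ = -0.160598
x = cos φ₁ sin φ₂ − sin φ₁ cos φ₂ cos Δλ = 0.981192
θ = atan2(y, x) = -9.2956° → 350.7044° (mod 360°)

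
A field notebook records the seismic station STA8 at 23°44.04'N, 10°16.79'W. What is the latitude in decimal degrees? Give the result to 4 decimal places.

23° + 44.04′/60 = 23 + 0.73400 = 23.7340°

23.7340°N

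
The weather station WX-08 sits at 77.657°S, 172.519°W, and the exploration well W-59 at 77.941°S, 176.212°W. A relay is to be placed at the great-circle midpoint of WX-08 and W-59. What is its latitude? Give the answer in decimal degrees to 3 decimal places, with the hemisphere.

Bx = cos φ₂ cos Δλ = 0.208485,  By = cos φ₂ sin Δλ = -0.013457
φₘ = atan2(sin φ₁ + sin φ₂, √((cos φ₁ + Bx)² + By²)) = -77.80515°
λₘ = λ₁ + atan2(By, cos φ₁ + Bx) = -174.34433°

77.805°S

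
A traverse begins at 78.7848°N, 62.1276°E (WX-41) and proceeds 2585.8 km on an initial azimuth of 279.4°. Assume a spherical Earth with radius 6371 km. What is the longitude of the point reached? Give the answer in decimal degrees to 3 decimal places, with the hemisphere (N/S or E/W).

11.364°W

δ = d/R = 2585.8/6371 = 0.405870 rad
φ₂ = arcsin(sin φ₁ cos δ + cos φ₁ sin δ cos θ)
   = arcsin(0.98090·0.91876 + 0.19449·0.39482·0.16333) = 66.02967°
λ₂ = λ₁ + atan2(sin θ sin δ cos φ₁, cos δ − sin φ₁ sin φ₂) = -11.36418°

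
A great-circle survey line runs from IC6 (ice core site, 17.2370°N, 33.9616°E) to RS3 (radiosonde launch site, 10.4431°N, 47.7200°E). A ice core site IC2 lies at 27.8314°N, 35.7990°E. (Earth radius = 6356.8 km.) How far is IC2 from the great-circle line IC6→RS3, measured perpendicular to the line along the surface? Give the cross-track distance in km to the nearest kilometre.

1141 km

δ₁₃ = central angle IC6→IC2 = 0.187254 rad  (haversine)
θ₁₃ = bearing IC6→IC2 = 8.761°,  θ₁₂ = bearing IC6→RS3 = 115.175°
dₓₜ = R·arcsin(sin δ₁₃ · sin(θ₁₃ − θ₁₂)) = 6356.8·arcsin(0.18616·sin(-106.415°)) = -1141.284 km
|dₓₜ| = 1141.284 km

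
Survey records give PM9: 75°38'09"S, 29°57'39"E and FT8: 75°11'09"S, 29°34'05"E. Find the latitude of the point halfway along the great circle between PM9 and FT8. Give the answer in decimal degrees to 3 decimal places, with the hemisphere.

PM9: φ = -75.63583°, λ = +29.96083°
FT8: φ = -75.18583°, λ = +29.56806°
Bx = cos φ₂ cos Δλ = 0.255679,  By = cos φ₂ sin Δλ = -0.001753
φₘ = atan2(sin φ₁ + sin φ₂, √((cos φ₁ + Bx)² + By²)) = -75.41092°
λₘ = λ₁ + atan2(By, cos φ₁ + Bx) = 29.76148°

75.411°S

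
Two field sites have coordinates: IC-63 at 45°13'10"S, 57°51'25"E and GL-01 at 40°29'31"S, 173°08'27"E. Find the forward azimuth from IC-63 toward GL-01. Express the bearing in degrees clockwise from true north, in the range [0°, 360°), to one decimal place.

IC-63: φ = -45.21944°, λ = +57.85694°
GL-01: φ = -40.49194°, λ = +173.14083°
Δλ = 115.2839°
y = sin Δλ · cos φ₂ = 0.687644
x = cos φ₁ sin φ₂ − sin φ₁ cos φ₂ cos Δλ = -0.687946
θ = atan2(y, x) = 135.0126° → 135.0126° (mod 360°)

135.0°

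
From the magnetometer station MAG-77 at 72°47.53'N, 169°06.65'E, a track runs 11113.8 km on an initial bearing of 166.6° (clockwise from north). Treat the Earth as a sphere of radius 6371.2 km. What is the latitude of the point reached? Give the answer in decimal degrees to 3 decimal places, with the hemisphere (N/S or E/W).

26.644°S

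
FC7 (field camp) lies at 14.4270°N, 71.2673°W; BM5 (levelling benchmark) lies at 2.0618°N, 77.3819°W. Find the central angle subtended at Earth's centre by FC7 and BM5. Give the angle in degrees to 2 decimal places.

13.76°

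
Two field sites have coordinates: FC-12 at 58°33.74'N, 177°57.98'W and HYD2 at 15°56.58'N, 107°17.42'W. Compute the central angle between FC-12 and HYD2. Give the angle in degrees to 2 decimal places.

66.40°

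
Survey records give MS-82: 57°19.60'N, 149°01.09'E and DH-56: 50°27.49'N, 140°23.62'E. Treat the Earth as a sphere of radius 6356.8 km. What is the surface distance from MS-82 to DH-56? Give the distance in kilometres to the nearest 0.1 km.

MS-82: φ = +57.32667°, λ = +149.01817°
DH-56: φ = +50.45817°, λ = +140.39367°
Δφ = -6.8685°,  Δλ = -8.6245°
a = sin²(Δφ/2) + cos φ₁ cos φ₂ sin²(Δλ/2) = 0.005532
c = 2·arcsin(√a) = 0.148886 rad = 8.5305°
d = R·c = 6356.8 × 0.148886 = 946.4 km

946.4 km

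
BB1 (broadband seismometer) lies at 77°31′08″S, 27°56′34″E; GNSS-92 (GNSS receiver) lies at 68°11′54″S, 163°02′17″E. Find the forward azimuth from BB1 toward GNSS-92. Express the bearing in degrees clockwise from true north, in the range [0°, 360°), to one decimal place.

150.2°

BB1: φ = -77.51889°, λ = +27.94278°
GNSS-92: φ = -68.19833°, λ = +163.03806°
Δλ = 135.0953°
y = sin Δλ · cos φ₂ = 0.262179
x = cos φ₁ sin φ₂ − sin φ₁ cos φ₂ cos Δλ = -0.457495
θ = atan2(y, x) = 150.1841° → 150.1841° (mod 360°)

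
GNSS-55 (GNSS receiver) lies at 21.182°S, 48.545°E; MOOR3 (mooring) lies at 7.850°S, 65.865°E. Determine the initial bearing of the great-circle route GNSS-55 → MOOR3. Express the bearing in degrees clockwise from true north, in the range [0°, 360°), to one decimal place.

Δλ = 17.3200°
y = sin Δλ · cos φ₂ = 0.294918
x = cos φ₁ sin φ₂ − sin φ₁ cos φ₂ cos Δλ = 0.214363
θ = atan2(y, x) = 53.9883° → 53.9883° (mod 360°)

54.0°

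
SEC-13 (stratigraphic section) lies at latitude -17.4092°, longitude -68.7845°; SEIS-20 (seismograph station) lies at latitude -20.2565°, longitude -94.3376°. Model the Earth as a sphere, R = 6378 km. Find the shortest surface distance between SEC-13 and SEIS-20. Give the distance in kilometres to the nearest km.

Δφ = -2.8473°,  Δλ = -25.5531°
a = sin²(Δφ/2) + cos φ₁ cos φ₂ sin²(Δλ/2) = 0.044398
c = 2·arcsin(√a) = 0.424598 rad = 24.3277°
d = R·c = 6378 × 0.424598 = 2708.1 km

2708 km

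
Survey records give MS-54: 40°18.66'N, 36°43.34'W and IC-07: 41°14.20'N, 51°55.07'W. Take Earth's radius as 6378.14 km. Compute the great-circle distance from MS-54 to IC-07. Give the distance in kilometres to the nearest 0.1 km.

MS-54: φ = +40.31100°, λ = -36.72233°
IC-07: φ = +41.23667°, λ = -51.91783°
Δφ = 0.9257°,  Δλ = -15.1955°
a = sin²(Δφ/2) + cos φ₁ cos φ₂ sin²(Δλ/2) = 0.010090
c = 2·arcsin(√a) = 0.201233 rad = 11.5298°
d = R·c = 6378.14 × 0.201233 = 1283.5 km

1283.5 km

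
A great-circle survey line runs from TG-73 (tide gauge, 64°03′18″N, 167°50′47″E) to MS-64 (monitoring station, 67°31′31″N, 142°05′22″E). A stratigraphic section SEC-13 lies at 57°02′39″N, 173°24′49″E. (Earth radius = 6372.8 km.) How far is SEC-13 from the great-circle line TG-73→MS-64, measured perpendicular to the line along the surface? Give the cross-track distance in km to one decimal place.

497.0 km

TG-73: φ = +64.05500°, λ = +167.84639°
MS-64: φ = +67.52528°, λ = +142.08944°
SEC-13: φ = +57.04417°, λ = +173.41361°
δ₁₃ = central angle TG-73→SEC-13 = 0.131239 rad  (haversine)
θ₁₃ = bearing TG-73→SEC-13 = 156.217°,  θ₁₂ = bearing TG-73→MS-64 = 299.682°
dₓₜ = R·arcsin(sin δ₁₃ · sin(θ₁₃ − θ₁₂)) = 6372.8·arcsin(0.13086·sin(-143.465°)) = -496.969 km
|dₓₜ| = 496.969 km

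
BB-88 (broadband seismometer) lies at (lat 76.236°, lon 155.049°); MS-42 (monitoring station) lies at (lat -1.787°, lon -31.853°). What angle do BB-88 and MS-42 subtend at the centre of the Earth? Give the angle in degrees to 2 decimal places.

105.45°

Δφ = -78.0230°,  Δλ = 173.0980°
a = sin²(Δφ/2) + cos φ₁ cos φ₂ sin²(Δλ/2) = 0.633186
c = 2·arcsin(√a) = 1.840424 rad = 105.4485°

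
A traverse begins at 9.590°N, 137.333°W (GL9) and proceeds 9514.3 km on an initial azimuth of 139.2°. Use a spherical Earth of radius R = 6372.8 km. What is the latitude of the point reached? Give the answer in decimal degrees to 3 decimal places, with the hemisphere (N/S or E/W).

δ = d/R = 9514.3/6372.8 = 1.492954 rad
φ₂ = arcsin(sin φ₁ cos δ + cos φ₁ sin δ cos θ)
   = arcsin(0.16660·0.07776 + 0.98603·0.99697·-0.75700) = -46.98715°
λ₂ = λ₁ + atan2(sin θ sin δ cos φ₁, cos δ − sin φ₁ sin φ₂) = -64.59338°

46.987°S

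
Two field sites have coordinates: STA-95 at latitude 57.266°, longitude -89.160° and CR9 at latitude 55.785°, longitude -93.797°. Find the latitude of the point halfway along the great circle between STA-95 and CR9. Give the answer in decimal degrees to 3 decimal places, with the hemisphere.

Bx = cos φ₂ cos Δλ = 0.560459,  By = cos φ₂ sin Δλ = -0.045458
φₘ = atan2(sin φ₁ + sin φ₂, √((cos φ₁ + Bx)² + By²)) = 56.54708°
λₘ = λ₁ + atan2(By, cos φ₁ + Bx) = -91.52384°

56.547°N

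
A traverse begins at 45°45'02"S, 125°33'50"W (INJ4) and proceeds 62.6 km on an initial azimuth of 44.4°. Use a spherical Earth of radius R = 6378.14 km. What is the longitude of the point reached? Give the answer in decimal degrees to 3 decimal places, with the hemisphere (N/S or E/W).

INJ4: φ = -45.75056°, λ = -125.56389°
δ = d/R = 62.6/6378.14 = 0.009815 rad
φ₂ = arcsin(sin φ₁ cos δ + cos φ₁ sin δ cos θ)
   = arcsin(-0.71631·0.99995 + 0.69778·0.00981·0.71447) = -45.34740°
λ₂ = λ₁ + atan2(sin θ sin δ cos φ₁, cos δ − sin φ₁ sin φ₂) = -125.00406°

125.004°W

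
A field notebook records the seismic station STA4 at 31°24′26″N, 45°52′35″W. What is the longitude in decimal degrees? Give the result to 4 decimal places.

45.8764°W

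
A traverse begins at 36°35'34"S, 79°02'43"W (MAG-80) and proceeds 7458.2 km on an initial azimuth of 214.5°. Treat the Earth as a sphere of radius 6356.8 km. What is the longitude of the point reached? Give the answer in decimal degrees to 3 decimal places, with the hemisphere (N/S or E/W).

175.730°E

MAG-80: φ = -36.59278°, λ = -79.04528°
δ = d/R = 7458.2/6356.8 = 1.173263 rad
φ₂ = arcsin(sin φ₁ cos δ + cos φ₁ sin δ cos θ)
   = arcsin(-0.59612·0.38714 + 0.80289·0.92202·-0.82413) = -57.23233°
λ₂ = λ₁ + atan2(sin θ sin δ cos φ₁, cos δ − sin φ₁ sin φ₂) = 175.72960°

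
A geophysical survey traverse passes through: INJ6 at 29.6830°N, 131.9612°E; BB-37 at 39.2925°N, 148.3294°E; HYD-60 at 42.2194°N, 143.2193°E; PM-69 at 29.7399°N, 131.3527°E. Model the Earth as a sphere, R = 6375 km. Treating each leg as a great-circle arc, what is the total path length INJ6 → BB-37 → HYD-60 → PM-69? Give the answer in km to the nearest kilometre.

4126 km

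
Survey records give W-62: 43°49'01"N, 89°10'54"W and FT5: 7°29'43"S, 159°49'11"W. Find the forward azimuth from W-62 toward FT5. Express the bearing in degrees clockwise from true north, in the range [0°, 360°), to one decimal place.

251.0°

W-62: φ = +43.81694°, λ = -89.18167°
FT5: φ = -7.49528°, λ = -159.81972°
Δλ = -70.6381°
y = sin Δλ · cos φ₂ = -0.935382
x = cos φ₁ sin φ₂ − sin φ₁ cos φ₂ cos Δλ = -0.321702
θ = atan2(y, x) = -108.9794° → 251.0206° (mod 360°)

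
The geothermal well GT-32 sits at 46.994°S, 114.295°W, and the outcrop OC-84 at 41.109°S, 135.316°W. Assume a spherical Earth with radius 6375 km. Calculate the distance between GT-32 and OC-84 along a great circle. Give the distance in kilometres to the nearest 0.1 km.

1797.1 km

Δφ = 5.8850°,  Δλ = -21.0210°
a = sin²(Δφ/2) + cos φ₁ cos φ₂ sin²(Δλ/2) = 0.019736
c = 2·arcsin(√a) = 0.281902 rad = 16.1518°
d = R·c = 6375 × 0.281902 = 1797.1 km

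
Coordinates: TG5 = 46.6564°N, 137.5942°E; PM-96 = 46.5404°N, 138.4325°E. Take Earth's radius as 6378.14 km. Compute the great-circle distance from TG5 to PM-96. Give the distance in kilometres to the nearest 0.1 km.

Δφ = -0.1160°,  Δλ = 0.8383°
a = sin²(Δφ/2) + cos φ₁ cos φ₂ sin²(Δλ/2) = 0.000026
c = 2·arcsin(√a) = 0.010255 rad = 0.5876°
d = R·c = 6378.14 × 0.010255 = 65.4 km

65.4 km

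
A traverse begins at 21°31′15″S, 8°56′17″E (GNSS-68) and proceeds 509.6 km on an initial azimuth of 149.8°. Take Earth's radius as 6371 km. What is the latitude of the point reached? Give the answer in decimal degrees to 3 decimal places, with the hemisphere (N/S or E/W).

GNSS-68: φ = -21.52083°, λ = +8.93806°
δ = d/R = 509.6/6371 = 0.079987 rad
φ₂ = arcsin(sin φ₁ cos δ + cos φ₁ sin δ cos θ)
   = arcsin(-0.36684·0.99680 + 0.93028·0.07990·-0.86427) = -25.46183°
λ₂ = λ₁ + atan2(sin θ sin δ cos φ₁, cos δ − sin φ₁ sin φ₂) = 11.48949°

25.462°S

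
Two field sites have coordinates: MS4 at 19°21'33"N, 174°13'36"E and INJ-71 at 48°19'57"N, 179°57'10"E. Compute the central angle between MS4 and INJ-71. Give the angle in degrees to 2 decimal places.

MS4: φ = +19.35917°, λ = +174.22667°
INJ-71: φ = +48.33250°, λ = +179.95278°
Δφ = 28.9733°,  Δλ = 5.7261°
a = sin²(Δφ/2) + cos φ₁ cos φ₂ sin²(Δλ/2) = 0.064142
c = 2·arcsin(√a) = 0.512104 rad = 29.3414°

29.34°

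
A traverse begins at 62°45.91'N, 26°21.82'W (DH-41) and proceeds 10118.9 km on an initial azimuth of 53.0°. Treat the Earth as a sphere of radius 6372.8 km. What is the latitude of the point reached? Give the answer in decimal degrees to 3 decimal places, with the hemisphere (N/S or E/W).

DH-41: φ = +62.76517°, λ = -26.36367°
δ = d/R = 10118.9/6372.8 = 1.587826 rad
φ₂ = arcsin(sin φ₁ cos δ + cos φ₁ sin δ cos θ)
   = arcsin(0.88914·-0.01703 + 0.45764·0.99985·0.60182) = 15.08386°
λ₂ = λ₁ + atan2(sin θ sin δ cos φ₁, cos δ − sin φ₁ sin φ₂) = 97.84316°

15.084°N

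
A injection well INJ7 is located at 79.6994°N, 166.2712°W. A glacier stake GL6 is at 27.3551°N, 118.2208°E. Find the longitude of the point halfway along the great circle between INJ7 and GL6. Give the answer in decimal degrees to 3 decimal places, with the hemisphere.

128.734°E

Bx = cos φ₂ cos Δλ = 0.222261,  By = cos φ₂ sin Δλ = -0.859916
φₘ = atan2(sin φ₁ + sin φ₂, √((cos φ₁ + Bx)² + By²)) = 56.67999°
λₘ = λ₁ + atan2(By, cos φ₁ + Bx) = 128.73363°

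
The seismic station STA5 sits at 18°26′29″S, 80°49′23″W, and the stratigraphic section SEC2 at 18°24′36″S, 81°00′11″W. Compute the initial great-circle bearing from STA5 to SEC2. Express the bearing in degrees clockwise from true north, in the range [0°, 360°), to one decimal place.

280.4°

STA5: φ = -18.44139°, λ = -80.82306°
SEC2: φ = -18.41000°, λ = -81.00306°
Δλ = -0.1800°
y = sin Δλ · cos φ₂ = -0.002981
x = cos φ₁ sin φ₂ − sin φ₁ cos φ₂ cos Δλ = 0.000546
θ = atan2(y, x) = -79.6134° → 280.3866° (mod 360°)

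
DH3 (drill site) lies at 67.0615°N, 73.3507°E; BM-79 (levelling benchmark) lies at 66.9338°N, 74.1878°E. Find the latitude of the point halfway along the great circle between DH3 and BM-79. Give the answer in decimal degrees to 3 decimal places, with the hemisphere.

Bx = cos φ₂ cos Δλ = 0.391753,  By = cos φ₂ sin Δλ = 0.005724
φₘ = atan2(sin φ₁ + sin φ₂, √((cos φ₁ + Bx)² + By²)) = 66.99820°
λₘ = λ₁ + atan2(By, cos φ₁ + Bx) = 73.77035°

66.998°N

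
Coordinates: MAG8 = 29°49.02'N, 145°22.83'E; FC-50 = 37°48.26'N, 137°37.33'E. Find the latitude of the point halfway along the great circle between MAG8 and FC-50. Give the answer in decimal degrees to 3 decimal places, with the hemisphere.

33.871°N

MAG8: φ = +29.81700°, λ = +145.38050°
FC-50: φ = +37.80433°, λ = +137.62217°
Bx = cos φ₂ cos Δλ = 0.782876,  By = cos φ₂ sin Δλ = -0.106661
φₘ = atan2(sin φ₁ + sin φ₂, √((cos φ₁ + Bx)² + By²)) = 33.87132°
λₘ = λ₁ + atan2(By, cos φ₁ + Bx) = 141.68299°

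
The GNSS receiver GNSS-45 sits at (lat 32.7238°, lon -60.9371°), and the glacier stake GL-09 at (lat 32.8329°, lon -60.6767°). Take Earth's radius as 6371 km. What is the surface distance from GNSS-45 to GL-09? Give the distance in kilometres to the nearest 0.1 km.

27.2 km

Δφ = 0.1091°,  Δλ = 0.2604°
a = sin²(Δφ/2) + cos φ₁ cos φ₂ sin²(Δλ/2) = 0.000005
c = 2·arcsin(√a) = 0.004269 rad = 0.2446°
d = R·c = 6371 × 0.004269 = 27.2 km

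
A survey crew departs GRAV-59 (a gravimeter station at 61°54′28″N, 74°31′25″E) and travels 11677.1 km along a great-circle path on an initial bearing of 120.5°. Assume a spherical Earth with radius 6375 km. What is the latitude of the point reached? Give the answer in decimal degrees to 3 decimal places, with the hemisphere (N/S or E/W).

GRAV-59: φ = +61.90778°, λ = +74.52361°
δ = d/R = 11677.1/6375 = 1.831702 rad
φ₂ = arcsin(sin φ₁ cos δ + cos φ₁ sin δ cos θ)
   = arcsin(0.88219·-0.25796 + 0.47089·0.96616·-0.50754) = -27.28865°
λ₂ = λ₁ + atan2(sin θ sin δ cos φ₁, cos δ − sin φ₁ sin φ₂) = 144.03111°

27.289°S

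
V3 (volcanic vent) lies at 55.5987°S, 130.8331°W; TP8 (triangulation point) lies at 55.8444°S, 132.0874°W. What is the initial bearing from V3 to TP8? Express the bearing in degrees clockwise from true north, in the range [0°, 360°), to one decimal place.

250.3°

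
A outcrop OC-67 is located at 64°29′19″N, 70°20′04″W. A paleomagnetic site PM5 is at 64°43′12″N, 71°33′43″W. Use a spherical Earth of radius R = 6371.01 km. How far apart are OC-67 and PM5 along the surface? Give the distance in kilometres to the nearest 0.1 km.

63.9 km

OC-67: φ = +64.48861°, λ = -70.33444°
PM5: φ = +64.72000°, λ = -71.56194°
Δφ = 0.2314°,  Δλ = -1.2275°
a = sin²(Δφ/2) + cos φ₁ cos φ₂ sin²(Δλ/2) = 0.000025
c = 2·arcsin(√a) = 0.010036 rad = 0.5750°
d = R·c = 6371.01 × 0.010036 = 63.9 km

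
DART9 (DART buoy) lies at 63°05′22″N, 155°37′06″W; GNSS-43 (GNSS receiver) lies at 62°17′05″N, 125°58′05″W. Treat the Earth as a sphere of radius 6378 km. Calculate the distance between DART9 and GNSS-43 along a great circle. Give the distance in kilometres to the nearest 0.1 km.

DART9: φ = +63.08944°, λ = -155.61833°
GNSS-43: φ = +62.28472°, λ = -125.96806°
Δφ = -0.8047°,  Δλ = 29.6503°
a = sin²(Δφ/2) + cos φ₁ cos φ₂ sin²(Δλ/2) = 0.013830
c = 2·arcsin(√a) = 0.235750 rad = 13.5075°
d = R·c = 6378 × 0.235750 = 1503.6 km

1503.6 km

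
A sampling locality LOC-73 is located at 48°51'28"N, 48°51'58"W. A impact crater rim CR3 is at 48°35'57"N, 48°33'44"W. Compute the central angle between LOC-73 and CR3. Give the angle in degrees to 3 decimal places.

LOC-73: φ = +48.85778°, λ = -48.86611°
CR3: φ = +48.59917°, λ = -48.56222°
Δφ = -0.2586°,  Δλ = 0.3039°
a = sin²(Δφ/2) + cos φ₁ cos φ₂ sin²(Δλ/2) = 0.000008
c = 2·arcsin(√a) = 0.005711 rad = 0.3272°

0.327°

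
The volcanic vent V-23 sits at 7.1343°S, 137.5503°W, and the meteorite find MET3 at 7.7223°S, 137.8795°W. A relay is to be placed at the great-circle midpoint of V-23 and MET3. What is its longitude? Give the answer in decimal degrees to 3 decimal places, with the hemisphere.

137.715°W

Bx = cos φ₂ cos Δλ = 0.990915,  By = cos φ₂ sin Δλ = -0.005693
φₘ = atan2(sin φ₁ + sin φ₂, √((cos φ₁ + Bx)² + By²)) = -7.42833°
λₘ = λ₁ + atan2(By, cos φ₁ + Bx) = -137.71479°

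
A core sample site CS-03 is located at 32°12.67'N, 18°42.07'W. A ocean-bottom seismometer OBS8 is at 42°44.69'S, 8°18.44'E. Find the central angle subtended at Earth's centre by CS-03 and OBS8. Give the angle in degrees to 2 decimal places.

CS-03: φ = +32.21117°, λ = -18.70117°
OBS8: φ = -42.74483°, λ = +8.30733°
Δφ = -74.9560°,  Δλ = 27.0085°
a = sin²(Δφ/2) + cos φ₁ cos φ₂ sin²(Δλ/2) = 0.404102
c = 2·arcsin(√a) = 1.377805 rad = 78.9424°

78.94°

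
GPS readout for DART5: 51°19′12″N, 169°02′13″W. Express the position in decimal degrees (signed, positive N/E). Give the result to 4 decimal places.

+51.3200°, -169.0369°

lat: 51.3200° N → +51.3200°
lon: 169.0369° W → -169.0369°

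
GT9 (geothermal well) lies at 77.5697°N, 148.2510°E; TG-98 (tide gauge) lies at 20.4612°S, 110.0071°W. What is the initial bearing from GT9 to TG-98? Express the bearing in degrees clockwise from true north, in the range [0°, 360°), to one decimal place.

Δλ = 101.7419°
y = sin Δλ · cos φ₂ = 0.917304
x = cos φ₁ sin φ₂ − sin φ₁ cos φ₂ cos Δλ = 0.110948
θ = atan2(y, x) = 83.1035° → 83.1035° (mod 360°)

83.1°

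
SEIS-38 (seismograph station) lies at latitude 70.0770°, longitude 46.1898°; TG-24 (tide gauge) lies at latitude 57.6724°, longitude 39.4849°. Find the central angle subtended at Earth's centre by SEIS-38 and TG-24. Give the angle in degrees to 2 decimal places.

12.73°

Δφ = -12.4046°,  Δλ = -6.7049°
a = sin²(Δφ/2) + cos φ₁ cos φ₂ sin²(Δλ/2) = 0.012296
c = 2·arcsin(√a) = 0.222228 rad = 12.7327°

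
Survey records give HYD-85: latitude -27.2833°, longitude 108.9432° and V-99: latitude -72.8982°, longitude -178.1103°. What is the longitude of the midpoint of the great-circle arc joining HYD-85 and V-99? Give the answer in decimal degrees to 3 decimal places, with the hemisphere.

Bx = cos φ₂ cos Δλ = 0.086240,  By = cos φ₂ sin Δλ = 0.281140
φₘ = atan2(sin φ₁ + sin φ₂, √((cos φ₁ + Bx)² + By²)) = -54.33934°
λₘ = λ₁ + atan2(By, cos φ₁ + Bx) = 125.02821°

125.028°E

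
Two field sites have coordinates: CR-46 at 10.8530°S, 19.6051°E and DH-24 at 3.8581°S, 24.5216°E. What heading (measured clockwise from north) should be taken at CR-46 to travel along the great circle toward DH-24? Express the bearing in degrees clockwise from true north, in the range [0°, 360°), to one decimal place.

35.2°

Δλ = 4.9165°
y = sin Δλ · cos φ₂ = 0.085510
x = cos φ₁ sin φ₂ − sin φ₁ cos φ₂ cos Δλ = 0.121090
θ = atan2(y, x) = 35.2285° → 35.2285° (mod 360°)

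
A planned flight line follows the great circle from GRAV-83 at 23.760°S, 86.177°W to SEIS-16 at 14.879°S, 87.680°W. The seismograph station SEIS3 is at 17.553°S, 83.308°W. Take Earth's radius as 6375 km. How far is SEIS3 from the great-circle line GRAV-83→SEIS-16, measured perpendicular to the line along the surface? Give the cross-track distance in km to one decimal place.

411.8 km

δ₁₃ = central angle GRAV-83→SEIS3 = 0.118018 rad  (haversine)
θ₁₃ = bearing GRAV-83→SEIS3 = 23.910°,  θ₁₂ = bearing GRAV-83→SEIS-16 = 350.667°
dₓₜ = R·arcsin(sin δ₁₃ · sin(θ₁₃ − θ₁₂)) = 6375·arcsin(0.11774·sin(-326.757°)) = 411.767 km
|dₓₜ| = 411.767 km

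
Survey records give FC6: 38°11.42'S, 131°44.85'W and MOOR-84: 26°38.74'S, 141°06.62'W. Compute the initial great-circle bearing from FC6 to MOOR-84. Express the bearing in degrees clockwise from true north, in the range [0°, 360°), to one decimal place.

FC6: φ = -38.19033°, λ = -131.74750°
MOOR-84: φ = -26.64567°, λ = -141.11033°
Δλ = -9.3628°
y = sin Δλ · cos φ₂ = -0.145408
x = cos φ₁ sin φ₂ − sin φ₁ cos φ₂ cos Δλ = 0.192770
θ = atan2(y, x) = -37.0276° → 322.9724° (mod 360°)

323.0°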